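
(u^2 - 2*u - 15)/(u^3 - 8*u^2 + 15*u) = (u + 3)/(u*(u - 3))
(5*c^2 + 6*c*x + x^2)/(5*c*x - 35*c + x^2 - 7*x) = (c + x)/(x - 7)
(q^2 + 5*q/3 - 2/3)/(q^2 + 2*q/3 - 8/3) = (3*q - 1)/(3*q - 4)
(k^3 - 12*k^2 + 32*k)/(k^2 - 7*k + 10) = k*(k^2 - 12*k + 32)/(k^2 - 7*k + 10)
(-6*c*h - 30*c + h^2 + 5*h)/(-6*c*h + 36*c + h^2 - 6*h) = (h + 5)/(h - 6)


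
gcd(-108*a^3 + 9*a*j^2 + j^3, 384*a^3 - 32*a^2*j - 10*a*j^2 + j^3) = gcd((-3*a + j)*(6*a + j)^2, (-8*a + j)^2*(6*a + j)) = 6*a + j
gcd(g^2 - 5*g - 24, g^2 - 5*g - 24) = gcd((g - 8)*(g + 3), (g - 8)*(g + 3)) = g^2 - 5*g - 24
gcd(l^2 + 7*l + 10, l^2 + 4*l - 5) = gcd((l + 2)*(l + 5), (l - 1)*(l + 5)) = l + 5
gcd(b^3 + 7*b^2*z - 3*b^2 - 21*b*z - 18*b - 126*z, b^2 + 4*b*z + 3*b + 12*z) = b + 3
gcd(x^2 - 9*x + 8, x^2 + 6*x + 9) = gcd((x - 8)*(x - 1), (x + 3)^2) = 1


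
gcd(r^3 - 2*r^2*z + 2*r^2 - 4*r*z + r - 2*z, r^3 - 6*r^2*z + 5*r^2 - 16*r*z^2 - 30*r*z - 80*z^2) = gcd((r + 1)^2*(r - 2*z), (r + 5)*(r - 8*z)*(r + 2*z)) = 1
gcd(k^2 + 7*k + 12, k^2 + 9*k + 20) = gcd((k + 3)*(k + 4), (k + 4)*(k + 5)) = k + 4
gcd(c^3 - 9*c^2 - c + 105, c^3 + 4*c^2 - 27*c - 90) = c^2 - 2*c - 15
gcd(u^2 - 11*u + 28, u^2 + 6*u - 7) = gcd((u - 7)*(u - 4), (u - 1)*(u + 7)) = 1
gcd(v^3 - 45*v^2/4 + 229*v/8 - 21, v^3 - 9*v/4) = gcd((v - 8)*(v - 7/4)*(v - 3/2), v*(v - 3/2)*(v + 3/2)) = v - 3/2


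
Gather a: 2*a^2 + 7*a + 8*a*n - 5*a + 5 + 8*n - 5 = 2*a^2 + a*(8*n + 2) + 8*n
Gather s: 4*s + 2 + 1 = 4*s + 3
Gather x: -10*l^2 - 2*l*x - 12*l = -10*l^2 - 2*l*x - 12*l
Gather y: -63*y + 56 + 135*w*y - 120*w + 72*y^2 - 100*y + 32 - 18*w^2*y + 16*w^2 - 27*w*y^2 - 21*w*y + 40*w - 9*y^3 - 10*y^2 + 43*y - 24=16*w^2 - 80*w - 9*y^3 + y^2*(62 - 27*w) + y*(-18*w^2 + 114*w - 120) + 64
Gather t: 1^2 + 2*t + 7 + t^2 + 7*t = t^2 + 9*t + 8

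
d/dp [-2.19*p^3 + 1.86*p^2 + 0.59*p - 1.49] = -6.57*p^2 + 3.72*p + 0.59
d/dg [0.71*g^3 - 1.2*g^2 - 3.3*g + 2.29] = 2.13*g^2 - 2.4*g - 3.3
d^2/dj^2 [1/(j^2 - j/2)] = 4*(-2*j*(2*j - 1) + (4*j - 1)^2)/(j^3*(2*j - 1)^3)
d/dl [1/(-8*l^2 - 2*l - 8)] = (8*l + 1)/(2*(4*l^2 + l + 4)^2)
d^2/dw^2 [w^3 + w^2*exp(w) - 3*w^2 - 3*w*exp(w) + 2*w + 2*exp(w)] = w^2*exp(w) + w*exp(w) + 6*w - 2*exp(w) - 6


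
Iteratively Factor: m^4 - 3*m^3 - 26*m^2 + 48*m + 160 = (m - 5)*(m^3 + 2*m^2 - 16*m - 32) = (m - 5)*(m - 4)*(m^2 + 6*m + 8) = (m - 5)*(m - 4)*(m + 2)*(m + 4)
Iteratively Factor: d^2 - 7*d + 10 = (d - 5)*(d - 2)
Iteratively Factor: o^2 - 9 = (o - 3)*(o + 3)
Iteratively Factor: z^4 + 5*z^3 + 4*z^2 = (z + 1)*(z^3 + 4*z^2) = z*(z + 1)*(z^2 + 4*z) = z*(z + 1)*(z + 4)*(z)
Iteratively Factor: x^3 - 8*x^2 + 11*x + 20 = (x + 1)*(x^2 - 9*x + 20) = (x - 4)*(x + 1)*(x - 5)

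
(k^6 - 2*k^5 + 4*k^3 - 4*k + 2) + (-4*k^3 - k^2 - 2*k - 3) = k^6 - 2*k^5 - k^2 - 6*k - 1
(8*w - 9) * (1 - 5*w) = -40*w^2 + 53*w - 9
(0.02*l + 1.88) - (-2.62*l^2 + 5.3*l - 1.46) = 2.62*l^2 - 5.28*l + 3.34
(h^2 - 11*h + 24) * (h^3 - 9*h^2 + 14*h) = h^5 - 20*h^4 + 137*h^3 - 370*h^2 + 336*h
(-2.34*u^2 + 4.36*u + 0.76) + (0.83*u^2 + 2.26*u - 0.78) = -1.51*u^2 + 6.62*u - 0.02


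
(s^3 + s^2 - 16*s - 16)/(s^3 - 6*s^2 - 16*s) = (-s^3 - s^2 + 16*s + 16)/(s*(-s^2 + 6*s + 16))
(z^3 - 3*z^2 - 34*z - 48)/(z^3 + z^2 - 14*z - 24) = (z - 8)/(z - 4)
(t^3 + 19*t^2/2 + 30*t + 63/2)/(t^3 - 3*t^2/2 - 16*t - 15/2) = (2*t^2 + 13*t + 21)/(2*t^2 - 9*t - 5)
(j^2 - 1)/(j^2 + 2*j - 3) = (j + 1)/(j + 3)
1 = 1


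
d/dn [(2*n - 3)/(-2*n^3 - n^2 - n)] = (8*n^3 - 16*n^2 - 6*n - 3)/(n^2*(4*n^4 + 4*n^3 + 5*n^2 + 2*n + 1))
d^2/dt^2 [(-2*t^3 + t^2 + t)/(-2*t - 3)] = 2*(8*t^3 + 36*t^2 + 54*t - 3)/(8*t^3 + 36*t^2 + 54*t + 27)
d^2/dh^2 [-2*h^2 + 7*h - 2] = -4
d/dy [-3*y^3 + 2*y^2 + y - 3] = -9*y^2 + 4*y + 1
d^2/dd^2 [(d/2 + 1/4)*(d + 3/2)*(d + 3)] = 3*d + 5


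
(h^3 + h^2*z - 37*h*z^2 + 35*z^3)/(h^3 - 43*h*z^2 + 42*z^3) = (-h + 5*z)/(-h + 6*z)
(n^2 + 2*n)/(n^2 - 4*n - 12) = n/(n - 6)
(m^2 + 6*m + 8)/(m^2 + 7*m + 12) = (m + 2)/(m + 3)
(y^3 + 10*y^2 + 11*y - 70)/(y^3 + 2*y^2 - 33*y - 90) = (y^2 + 5*y - 14)/(y^2 - 3*y - 18)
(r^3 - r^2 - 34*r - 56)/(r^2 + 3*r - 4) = (r^2 - 5*r - 14)/(r - 1)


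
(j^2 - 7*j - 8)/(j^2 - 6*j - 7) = (j - 8)/(j - 7)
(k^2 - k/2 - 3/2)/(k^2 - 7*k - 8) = (k - 3/2)/(k - 8)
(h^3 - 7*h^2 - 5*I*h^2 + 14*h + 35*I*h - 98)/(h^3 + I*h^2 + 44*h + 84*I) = (h - 7)/(h + 6*I)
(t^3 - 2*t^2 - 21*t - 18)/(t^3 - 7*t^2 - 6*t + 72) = (t + 1)/(t - 4)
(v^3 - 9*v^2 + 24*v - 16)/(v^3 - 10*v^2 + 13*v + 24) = (v^3 - 9*v^2 + 24*v - 16)/(v^3 - 10*v^2 + 13*v + 24)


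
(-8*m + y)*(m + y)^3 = -8*m^4 - 23*m^3*y - 21*m^2*y^2 - 5*m*y^3 + y^4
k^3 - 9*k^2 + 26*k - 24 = (k - 4)*(k - 3)*(k - 2)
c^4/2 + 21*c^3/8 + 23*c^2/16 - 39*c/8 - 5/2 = (c/2 + 1)*(c - 5/4)*(c + 1/2)*(c + 4)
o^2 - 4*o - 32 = (o - 8)*(o + 4)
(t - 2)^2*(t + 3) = t^3 - t^2 - 8*t + 12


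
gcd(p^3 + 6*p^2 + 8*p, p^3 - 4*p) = p^2 + 2*p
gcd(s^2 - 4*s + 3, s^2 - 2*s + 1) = s - 1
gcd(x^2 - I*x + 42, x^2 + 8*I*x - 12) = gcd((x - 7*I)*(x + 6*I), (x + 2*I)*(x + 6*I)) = x + 6*I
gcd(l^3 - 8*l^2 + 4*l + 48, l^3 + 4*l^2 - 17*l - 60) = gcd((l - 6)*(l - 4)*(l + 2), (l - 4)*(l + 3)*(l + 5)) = l - 4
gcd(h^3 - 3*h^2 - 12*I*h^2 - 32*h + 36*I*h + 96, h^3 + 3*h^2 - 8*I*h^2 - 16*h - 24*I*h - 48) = h - 4*I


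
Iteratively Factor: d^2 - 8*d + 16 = (d - 4)*(d - 4)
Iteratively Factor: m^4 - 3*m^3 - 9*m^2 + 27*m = (m + 3)*(m^3 - 6*m^2 + 9*m) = (m - 3)*(m + 3)*(m^2 - 3*m) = m*(m - 3)*(m + 3)*(m - 3)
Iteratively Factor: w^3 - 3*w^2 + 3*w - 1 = (w - 1)*(w^2 - 2*w + 1) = (w - 1)^2*(w - 1)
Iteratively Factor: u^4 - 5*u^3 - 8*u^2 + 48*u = (u - 4)*(u^3 - u^2 - 12*u) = (u - 4)*(u + 3)*(u^2 - 4*u) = (u - 4)^2*(u + 3)*(u)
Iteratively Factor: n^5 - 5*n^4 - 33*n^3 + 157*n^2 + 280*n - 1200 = (n - 5)*(n^4 - 33*n^2 - 8*n + 240) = (n - 5)*(n - 3)*(n^3 + 3*n^2 - 24*n - 80) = (n - 5)*(n - 3)*(n + 4)*(n^2 - n - 20) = (n - 5)*(n - 3)*(n + 4)^2*(n - 5)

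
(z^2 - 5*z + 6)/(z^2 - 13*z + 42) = (z^2 - 5*z + 6)/(z^2 - 13*z + 42)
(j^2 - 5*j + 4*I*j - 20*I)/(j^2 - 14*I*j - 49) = (j^2 + j*(-5 + 4*I) - 20*I)/(j^2 - 14*I*j - 49)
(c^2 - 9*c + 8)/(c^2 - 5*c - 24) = (c - 1)/(c + 3)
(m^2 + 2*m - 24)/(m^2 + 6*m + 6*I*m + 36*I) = (m - 4)/(m + 6*I)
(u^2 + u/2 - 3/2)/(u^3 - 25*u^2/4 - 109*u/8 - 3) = 4*(u - 1)/(4*u^2 - 31*u - 8)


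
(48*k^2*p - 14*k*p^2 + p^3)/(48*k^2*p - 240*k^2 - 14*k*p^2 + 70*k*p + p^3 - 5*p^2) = p/(p - 5)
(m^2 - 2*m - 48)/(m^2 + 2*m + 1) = (m^2 - 2*m - 48)/(m^2 + 2*m + 1)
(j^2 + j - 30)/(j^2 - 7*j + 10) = (j + 6)/(j - 2)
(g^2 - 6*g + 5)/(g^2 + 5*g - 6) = (g - 5)/(g + 6)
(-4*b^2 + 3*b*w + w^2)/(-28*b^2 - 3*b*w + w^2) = (-b + w)/(-7*b + w)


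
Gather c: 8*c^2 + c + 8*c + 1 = 8*c^2 + 9*c + 1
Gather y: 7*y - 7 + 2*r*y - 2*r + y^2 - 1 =-2*r + y^2 + y*(2*r + 7) - 8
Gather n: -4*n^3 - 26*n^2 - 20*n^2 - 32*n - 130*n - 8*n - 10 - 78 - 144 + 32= -4*n^3 - 46*n^2 - 170*n - 200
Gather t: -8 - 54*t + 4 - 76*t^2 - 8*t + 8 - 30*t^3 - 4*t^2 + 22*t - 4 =-30*t^3 - 80*t^2 - 40*t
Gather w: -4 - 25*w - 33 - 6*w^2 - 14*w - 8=-6*w^2 - 39*w - 45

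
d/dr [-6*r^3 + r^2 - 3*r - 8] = -18*r^2 + 2*r - 3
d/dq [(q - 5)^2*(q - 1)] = (q - 5)*(3*q - 7)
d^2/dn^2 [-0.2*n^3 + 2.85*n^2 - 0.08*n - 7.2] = 5.7 - 1.2*n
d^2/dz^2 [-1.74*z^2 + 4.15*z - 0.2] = -3.48000000000000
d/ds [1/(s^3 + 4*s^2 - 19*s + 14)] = (-3*s^2 - 8*s + 19)/(s^3 + 4*s^2 - 19*s + 14)^2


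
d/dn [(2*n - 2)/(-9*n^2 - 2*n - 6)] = 2*(9*n^2 - 18*n - 8)/(81*n^4 + 36*n^3 + 112*n^2 + 24*n + 36)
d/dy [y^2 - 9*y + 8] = 2*y - 9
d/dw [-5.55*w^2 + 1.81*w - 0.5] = 1.81 - 11.1*w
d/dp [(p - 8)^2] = 2*p - 16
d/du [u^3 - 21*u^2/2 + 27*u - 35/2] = 3*u^2 - 21*u + 27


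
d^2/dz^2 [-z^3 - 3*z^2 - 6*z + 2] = -6*z - 6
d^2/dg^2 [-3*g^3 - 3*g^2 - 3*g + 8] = -18*g - 6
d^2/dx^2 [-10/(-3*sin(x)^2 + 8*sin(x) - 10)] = 20*(-18*sin(x)^4 + 36*sin(x)^3 + 55*sin(x)^2 - 112*sin(x) + 34)/(3*sin(x)^2 - 8*sin(x) + 10)^3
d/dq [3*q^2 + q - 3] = 6*q + 1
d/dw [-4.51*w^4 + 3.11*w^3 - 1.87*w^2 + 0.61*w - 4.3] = -18.04*w^3 + 9.33*w^2 - 3.74*w + 0.61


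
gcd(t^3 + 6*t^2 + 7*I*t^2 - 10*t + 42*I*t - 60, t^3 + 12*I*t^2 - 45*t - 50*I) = t^2 + 7*I*t - 10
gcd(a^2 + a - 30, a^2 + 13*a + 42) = a + 6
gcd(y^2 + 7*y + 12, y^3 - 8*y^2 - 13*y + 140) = y + 4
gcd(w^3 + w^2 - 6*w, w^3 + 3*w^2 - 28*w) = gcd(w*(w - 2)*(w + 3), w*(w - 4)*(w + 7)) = w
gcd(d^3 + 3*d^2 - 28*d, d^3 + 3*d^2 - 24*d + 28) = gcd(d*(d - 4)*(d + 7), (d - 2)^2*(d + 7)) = d + 7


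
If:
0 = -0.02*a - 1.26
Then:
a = -63.00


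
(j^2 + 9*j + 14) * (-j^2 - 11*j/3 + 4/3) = -j^4 - 38*j^3/3 - 137*j^2/3 - 118*j/3 + 56/3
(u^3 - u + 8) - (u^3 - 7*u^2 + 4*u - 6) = 7*u^2 - 5*u + 14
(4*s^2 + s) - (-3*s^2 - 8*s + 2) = 7*s^2 + 9*s - 2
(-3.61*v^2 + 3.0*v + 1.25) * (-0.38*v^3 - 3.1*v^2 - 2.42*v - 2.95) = 1.3718*v^5 + 10.051*v^4 - 1.0388*v^3 - 0.4855*v^2 - 11.875*v - 3.6875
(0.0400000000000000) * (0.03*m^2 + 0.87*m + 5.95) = 0.0012*m^2 + 0.0348*m + 0.238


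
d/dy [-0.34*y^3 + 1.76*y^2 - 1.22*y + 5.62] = -1.02*y^2 + 3.52*y - 1.22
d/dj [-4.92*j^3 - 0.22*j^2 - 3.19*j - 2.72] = -14.76*j^2 - 0.44*j - 3.19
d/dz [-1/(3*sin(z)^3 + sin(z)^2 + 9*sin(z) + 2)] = (9*sin(z)^2 + 2*sin(z) + 9)*cos(z)/(3*sin(z)^3 + sin(z)^2 + 9*sin(z) + 2)^2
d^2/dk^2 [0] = 0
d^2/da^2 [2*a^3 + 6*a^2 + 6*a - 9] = 12*a + 12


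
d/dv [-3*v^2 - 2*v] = -6*v - 2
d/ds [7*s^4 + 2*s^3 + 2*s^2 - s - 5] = 28*s^3 + 6*s^2 + 4*s - 1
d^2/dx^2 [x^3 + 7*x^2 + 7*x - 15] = 6*x + 14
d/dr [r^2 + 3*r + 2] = 2*r + 3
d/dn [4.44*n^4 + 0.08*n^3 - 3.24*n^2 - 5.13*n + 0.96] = 17.76*n^3 + 0.24*n^2 - 6.48*n - 5.13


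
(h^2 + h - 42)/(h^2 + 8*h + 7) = (h - 6)/(h + 1)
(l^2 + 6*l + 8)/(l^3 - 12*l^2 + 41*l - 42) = (l^2 + 6*l + 8)/(l^3 - 12*l^2 + 41*l - 42)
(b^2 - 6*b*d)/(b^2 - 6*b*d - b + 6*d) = b/(b - 1)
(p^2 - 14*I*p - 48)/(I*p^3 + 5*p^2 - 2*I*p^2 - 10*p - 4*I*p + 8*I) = (-I*p^2 - 14*p + 48*I)/(p^3 + p^2*(-2 - 5*I) + p*(-4 + 10*I) + 8)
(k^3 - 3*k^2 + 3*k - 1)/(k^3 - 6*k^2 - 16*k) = (-k^3 + 3*k^2 - 3*k + 1)/(k*(-k^2 + 6*k + 16))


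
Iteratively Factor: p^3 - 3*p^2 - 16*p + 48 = (p - 4)*(p^2 + p - 12) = (p - 4)*(p + 4)*(p - 3)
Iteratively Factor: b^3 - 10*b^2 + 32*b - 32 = (b - 4)*(b^2 - 6*b + 8) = (b - 4)^2*(b - 2)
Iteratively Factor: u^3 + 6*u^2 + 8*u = (u)*(u^2 + 6*u + 8) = u*(u + 2)*(u + 4)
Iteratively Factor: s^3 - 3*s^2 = (s - 3)*(s^2) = s*(s - 3)*(s)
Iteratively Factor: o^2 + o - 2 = (o - 1)*(o + 2)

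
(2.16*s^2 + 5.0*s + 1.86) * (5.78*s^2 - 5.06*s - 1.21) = 12.4848*s^4 + 17.9704*s^3 - 17.1628*s^2 - 15.4616*s - 2.2506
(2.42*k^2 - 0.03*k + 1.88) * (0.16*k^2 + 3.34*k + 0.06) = 0.3872*k^4 + 8.078*k^3 + 0.3458*k^2 + 6.2774*k + 0.1128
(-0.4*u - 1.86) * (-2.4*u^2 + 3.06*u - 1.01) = 0.96*u^3 + 3.24*u^2 - 5.2876*u + 1.8786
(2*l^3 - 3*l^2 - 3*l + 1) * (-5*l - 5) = -10*l^4 + 5*l^3 + 30*l^2 + 10*l - 5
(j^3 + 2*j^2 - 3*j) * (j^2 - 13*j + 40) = j^5 - 11*j^4 + 11*j^3 + 119*j^2 - 120*j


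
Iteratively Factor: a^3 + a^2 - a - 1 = (a + 1)*(a^2 - 1) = (a - 1)*(a + 1)*(a + 1)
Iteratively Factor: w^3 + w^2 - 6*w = (w + 3)*(w^2 - 2*w) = (w - 2)*(w + 3)*(w)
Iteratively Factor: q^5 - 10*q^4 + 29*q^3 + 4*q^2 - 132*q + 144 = (q - 2)*(q^4 - 8*q^3 + 13*q^2 + 30*q - 72) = (q - 4)*(q - 2)*(q^3 - 4*q^2 - 3*q + 18) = (q - 4)*(q - 2)*(q + 2)*(q^2 - 6*q + 9) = (q - 4)*(q - 3)*(q - 2)*(q + 2)*(q - 3)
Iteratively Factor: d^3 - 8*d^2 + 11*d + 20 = (d + 1)*(d^2 - 9*d + 20) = (d - 5)*(d + 1)*(d - 4)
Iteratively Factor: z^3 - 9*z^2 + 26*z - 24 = (z - 3)*(z^2 - 6*z + 8) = (z - 4)*(z - 3)*(z - 2)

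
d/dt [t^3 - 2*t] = 3*t^2 - 2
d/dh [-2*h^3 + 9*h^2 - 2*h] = -6*h^2 + 18*h - 2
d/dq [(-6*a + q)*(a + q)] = -5*a + 2*q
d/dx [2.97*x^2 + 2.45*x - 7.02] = 5.94*x + 2.45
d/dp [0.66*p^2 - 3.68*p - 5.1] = 1.32*p - 3.68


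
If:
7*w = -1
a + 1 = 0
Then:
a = -1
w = -1/7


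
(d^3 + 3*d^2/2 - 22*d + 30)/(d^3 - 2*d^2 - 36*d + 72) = (d - 5/2)/(d - 6)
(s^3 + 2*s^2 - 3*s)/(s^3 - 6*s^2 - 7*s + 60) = s*(s - 1)/(s^2 - 9*s + 20)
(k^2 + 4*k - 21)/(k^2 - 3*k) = (k + 7)/k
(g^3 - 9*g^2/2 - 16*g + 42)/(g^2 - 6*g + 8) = (g^2 - 5*g/2 - 21)/(g - 4)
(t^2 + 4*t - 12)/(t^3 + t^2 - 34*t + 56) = (t + 6)/(t^2 + 3*t - 28)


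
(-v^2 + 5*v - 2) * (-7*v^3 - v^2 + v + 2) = 7*v^5 - 34*v^4 + 8*v^3 + 5*v^2 + 8*v - 4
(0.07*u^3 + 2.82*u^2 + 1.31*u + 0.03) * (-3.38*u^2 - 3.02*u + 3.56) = -0.2366*u^5 - 9.743*u^4 - 12.695*u^3 + 5.9816*u^2 + 4.573*u + 0.1068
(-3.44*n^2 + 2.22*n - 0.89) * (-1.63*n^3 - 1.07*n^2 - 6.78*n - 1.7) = 5.6072*n^5 + 0.0621999999999998*n^4 + 22.3985*n^3 - 8.2513*n^2 + 2.2602*n + 1.513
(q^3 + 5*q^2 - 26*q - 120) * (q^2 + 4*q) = q^5 + 9*q^4 - 6*q^3 - 224*q^2 - 480*q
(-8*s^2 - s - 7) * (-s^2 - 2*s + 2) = 8*s^4 + 17*s^3 - 7*s^2 + 12*s - 14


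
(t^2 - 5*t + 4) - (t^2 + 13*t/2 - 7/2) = 15/2 - 23*t/2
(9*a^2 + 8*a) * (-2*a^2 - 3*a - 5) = -18*a^4 - 43*a^3 - 69*a^2 - 40*a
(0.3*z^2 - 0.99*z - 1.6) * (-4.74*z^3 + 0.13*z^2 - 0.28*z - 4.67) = -1.422*z^5 + 4.7316*z^4 + 7.3713*z^3 - 1.3318*z^2 + 5.0713*z + 7.472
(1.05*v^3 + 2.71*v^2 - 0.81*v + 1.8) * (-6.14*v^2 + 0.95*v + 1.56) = -6.447*v^5 - 15.6419*v^4 + 9.1859*v^3 - 7.5939*v^2 + 0.4464*v + 2.808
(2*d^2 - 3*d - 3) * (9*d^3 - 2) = 18*d^5 - 27*d^4 - 27*d^3 - 4*d^2 + 6*d + 6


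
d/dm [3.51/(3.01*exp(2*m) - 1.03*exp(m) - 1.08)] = (3.6153 - 21.1302*exp(m))*exp(m)/(-3.01*exp(2*m) + 1.03*exp(m) + 1.08)^2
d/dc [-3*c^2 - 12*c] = -6*c - 12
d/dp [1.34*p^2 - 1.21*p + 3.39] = 2.68*p - 1.21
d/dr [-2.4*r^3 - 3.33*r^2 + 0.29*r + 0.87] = -7.2*r^2 - 6.66*r + 0.29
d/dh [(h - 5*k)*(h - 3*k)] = 2*h - 8*k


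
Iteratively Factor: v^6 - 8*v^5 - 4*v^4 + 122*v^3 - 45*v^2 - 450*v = (v + 2)*(v^5 - 10*v^4 + 16*v^3 + 90*v^2 - 225*v) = (v - 3)*(v + 2)*(v^4 - 7*v^3 - 5*v^2 + 75*v) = v*(v - 3)*(v + 2)*(v^3 - 7*v^2 - 5*v + 75) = v*(v - 3)*(v + 2)*(v + 3)*(v^2 - 10*v + 25) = v*(v - 5)*(v - 3)*(v + 2)*(v + 3)*(v - 5)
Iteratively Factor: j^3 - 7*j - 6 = (j - 3)*(j^2 + 3*j + 2) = (j - 3)*(j + 1)*(j + 2)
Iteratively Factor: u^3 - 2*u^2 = (u)*(u^2 - 2*u) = u*(u - 2)*(u)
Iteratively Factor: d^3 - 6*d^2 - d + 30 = (d - 3)*(d^2 - 3*d - 10) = (d - 5)*(d - 3)*(d + 2)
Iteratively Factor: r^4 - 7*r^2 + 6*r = (r + 3)*(r^3 - 3*r^2 + 2*r) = r*(r + 3)*(r^2 - 3*r + 2) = r*(r - 1)*(r + 3)*(r - 2)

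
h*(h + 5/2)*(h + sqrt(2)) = h^3 + sqrt(2)*h^2 + 5*h^2/2 + 5*sqrt(2)*h/2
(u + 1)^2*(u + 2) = u^3 + 4*u^2 + 5*u + 2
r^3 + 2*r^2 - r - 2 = (r - 1)*(r + 1)*(r + 2)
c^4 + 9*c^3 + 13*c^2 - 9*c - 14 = (c - 1)*(c + 1)*(c + 2)*(c + 7)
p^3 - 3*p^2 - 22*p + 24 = (p - 6)*(p - 1)*(p + 4)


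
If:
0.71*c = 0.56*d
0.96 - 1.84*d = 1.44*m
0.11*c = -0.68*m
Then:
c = 0.46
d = 0.58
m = -0.07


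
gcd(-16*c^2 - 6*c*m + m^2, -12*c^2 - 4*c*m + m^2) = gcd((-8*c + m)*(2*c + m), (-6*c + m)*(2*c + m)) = 2*c + m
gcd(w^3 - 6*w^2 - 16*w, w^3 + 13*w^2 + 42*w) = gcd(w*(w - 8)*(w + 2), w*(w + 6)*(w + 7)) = w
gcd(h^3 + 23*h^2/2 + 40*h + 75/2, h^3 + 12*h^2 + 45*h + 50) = h^2 + 10*h + 25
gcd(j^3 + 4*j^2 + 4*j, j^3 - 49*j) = j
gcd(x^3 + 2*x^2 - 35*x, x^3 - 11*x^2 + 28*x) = x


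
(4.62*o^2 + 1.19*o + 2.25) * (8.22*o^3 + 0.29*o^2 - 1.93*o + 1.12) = 37.9764*o^5 + 11.1216*o^4 + 9.9235*o^3 + 3.5302*o^2 - 3.0097*o + 2.52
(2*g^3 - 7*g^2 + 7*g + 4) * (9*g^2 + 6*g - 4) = 18*g^5 - 51*g^4 + 13*g^3 + 106*g^2 - 4*g - 16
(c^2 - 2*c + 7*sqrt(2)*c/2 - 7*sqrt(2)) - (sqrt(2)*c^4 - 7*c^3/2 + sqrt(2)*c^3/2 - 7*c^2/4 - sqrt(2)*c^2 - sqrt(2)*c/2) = -sqrt(2)*c^4 - sqrt(2)*c^3/2 + 7*c^3/2 + sqrt(2)*c^2 + 11*c^2/4 - 2*c + 4*sqrt(2)*c - 7*sqrt(2)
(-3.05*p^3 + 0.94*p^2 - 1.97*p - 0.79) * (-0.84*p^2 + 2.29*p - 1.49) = 2.562*p^5 - 7.7741*p^4 + 8.3519*p^3 - 5.2483*p^2 + 1.1262*p + 1.1771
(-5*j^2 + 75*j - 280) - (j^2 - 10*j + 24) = -6*j^2 + 85*j - 304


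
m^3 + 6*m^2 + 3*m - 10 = (m - 1)*(m + 2)*(m + 5)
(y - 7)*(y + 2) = y^2 - 5*y - 14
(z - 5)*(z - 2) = z^2 - 7*z + 10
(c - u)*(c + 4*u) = c^2 + 3*c*u - 4*u^2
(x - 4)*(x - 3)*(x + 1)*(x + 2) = x^4 - 4*x^3 - 7*x^2 + 22*x + 24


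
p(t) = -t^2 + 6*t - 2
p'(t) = 6 - 2*t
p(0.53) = 0.90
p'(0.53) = 4.94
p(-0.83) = -7.67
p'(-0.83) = 7.66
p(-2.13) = -19.32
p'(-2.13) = 10.26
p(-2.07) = -18.70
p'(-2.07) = 10.14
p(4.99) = 3.04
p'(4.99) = -3.98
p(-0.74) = -6.99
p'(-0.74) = 7.48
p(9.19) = -31.32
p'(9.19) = -12.38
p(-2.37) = -21.84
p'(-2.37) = 10.74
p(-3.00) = -29.00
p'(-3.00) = 12.00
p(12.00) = -74.00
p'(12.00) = -18.00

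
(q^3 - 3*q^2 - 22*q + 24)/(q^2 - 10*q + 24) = (q^2 + 3*q - 4)/(q - 4)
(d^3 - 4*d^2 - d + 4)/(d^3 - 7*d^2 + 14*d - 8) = (d + 1)/(d - 2)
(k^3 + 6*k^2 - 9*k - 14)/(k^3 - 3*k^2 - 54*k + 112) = (k + 1)/(k - 8)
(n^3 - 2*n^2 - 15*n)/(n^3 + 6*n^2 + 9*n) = (n - 5)/(n + 3)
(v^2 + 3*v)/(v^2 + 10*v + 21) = v/(v + 7)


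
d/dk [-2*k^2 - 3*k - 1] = -4*k - 3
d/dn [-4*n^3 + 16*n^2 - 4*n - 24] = -12*n^2 + 32*n - 4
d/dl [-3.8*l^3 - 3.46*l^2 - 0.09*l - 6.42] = -11.4*l^2 - 6.92*l - 0.09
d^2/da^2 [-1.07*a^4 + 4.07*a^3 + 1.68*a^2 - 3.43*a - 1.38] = -12.84*a^2 + 24.42*a + 3.36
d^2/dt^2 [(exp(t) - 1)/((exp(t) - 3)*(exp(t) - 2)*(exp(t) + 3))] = (4*exp(6*t) - 15*exp(5*t) + 62*exp(4*t) - 250*exp(3*t) + 324*exp(2*t) - 63*exp(t) + 162)*exp(t)/(exp(9*t) - 6*exp(8*t) - 15*exp(7*t) + 154*exp(6*t) - 81*exp(5*t) - 1242*exp(4*t) + 2187*exp(3*t) + 2430*exp(2*t) - 8748*exp(t) + 5832)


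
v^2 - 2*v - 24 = (v - 6)*(v + 4)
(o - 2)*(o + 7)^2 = o^3 + 12*o^2 + 21*o - 98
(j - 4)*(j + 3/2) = j^2 - 5*j/2 - 6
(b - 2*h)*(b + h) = b^2 - b*h - 2*h^2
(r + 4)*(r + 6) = r^2 + 10*r + 24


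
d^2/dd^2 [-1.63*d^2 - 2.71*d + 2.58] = -3.26000000000000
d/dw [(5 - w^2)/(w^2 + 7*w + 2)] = 7*(-w^2 - 2*w - 5)/(w^4 + 14*w^3 + 53*w^2 + 28*w + 4)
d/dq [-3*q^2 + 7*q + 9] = 7 - 6*q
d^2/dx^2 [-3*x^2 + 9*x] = -6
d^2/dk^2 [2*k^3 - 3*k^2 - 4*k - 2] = 12*k - 6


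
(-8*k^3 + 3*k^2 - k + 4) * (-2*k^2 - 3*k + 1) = 16*k^5 + 18*k^4 - 15*k^3 - 2*k^2 - 13*k + 4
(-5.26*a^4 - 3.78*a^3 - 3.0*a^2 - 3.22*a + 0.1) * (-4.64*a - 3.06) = 24.4064*a^5 + 33.6348*a^4 + 25.4868*a^3 + 24.1208*a^2 + 9.3892*a - 0.306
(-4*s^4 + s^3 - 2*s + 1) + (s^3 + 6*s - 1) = -4*s^4 + 2*s^3 + 4*s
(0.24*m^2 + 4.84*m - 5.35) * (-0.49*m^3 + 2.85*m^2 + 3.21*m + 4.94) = -0.1176*m^5 - 1.6876*m^4 + 17.1859*m^3 + 1.4745*m^2 + 6.7361*m - 26.429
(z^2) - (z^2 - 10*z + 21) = 10*z - 21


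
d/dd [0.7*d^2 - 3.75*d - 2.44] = 1.4*d - 3.75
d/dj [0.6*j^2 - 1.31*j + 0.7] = 1.2*j - 1.31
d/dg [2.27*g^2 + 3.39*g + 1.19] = 4.54*g + 3.39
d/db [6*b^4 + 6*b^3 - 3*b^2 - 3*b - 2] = 24*b^3 + 18*b^2 - 6*b - 3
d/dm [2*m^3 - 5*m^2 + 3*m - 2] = 6*m^2 - 10*m + 3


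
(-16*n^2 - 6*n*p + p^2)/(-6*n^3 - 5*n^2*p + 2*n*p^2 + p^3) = (16*n^2 + 6*n*p - p^2)/(6*n^3 + 5*n^2*p - 2*n*p^2 - p^3)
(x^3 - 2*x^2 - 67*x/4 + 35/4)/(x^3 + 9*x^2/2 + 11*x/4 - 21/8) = 2*(x - 5)/(2*x + 3)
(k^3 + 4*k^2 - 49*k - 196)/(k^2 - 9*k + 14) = (k^2 + 11*k + 28)/(k - 2)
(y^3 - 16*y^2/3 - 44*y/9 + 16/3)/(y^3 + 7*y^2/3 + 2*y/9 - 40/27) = 3*(y - 6)/(3*y + 5)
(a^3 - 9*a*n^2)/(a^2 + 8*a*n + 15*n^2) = a*(a - 3*n)/(a + 5*n)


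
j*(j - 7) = j^2 - 7*j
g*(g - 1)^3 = g^4 - 3*g^3 + 3*g^2 - g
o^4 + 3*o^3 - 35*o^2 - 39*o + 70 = (o - 5)*(o - 1)*(o + 2)*(o + 7)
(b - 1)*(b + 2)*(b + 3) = b^3 + 4*b^2 + b - 6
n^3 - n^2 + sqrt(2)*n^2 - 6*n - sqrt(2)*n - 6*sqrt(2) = (n - 3)*(n + 2)*(n + sqrt(2))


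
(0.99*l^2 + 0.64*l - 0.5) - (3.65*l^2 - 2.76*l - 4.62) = -2.66*l^2 + 3.4*l + 4.12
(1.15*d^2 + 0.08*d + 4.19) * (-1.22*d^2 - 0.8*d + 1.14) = -1.403*d^4 - 1.0176*d^3 - 3.8648*d^2 - 3.2608*d + 4.7766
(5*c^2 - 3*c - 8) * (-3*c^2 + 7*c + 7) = -15*c^4 + 44*c^3 + 38*c^2 - 77*c - 56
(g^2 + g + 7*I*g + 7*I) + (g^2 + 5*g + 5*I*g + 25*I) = 2*g^2 + 6*g + 12*I*g + 32*I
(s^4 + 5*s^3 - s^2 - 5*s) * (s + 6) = s^5 + 11*s^4 + 29*s^3 - 11*s^2 - 30*s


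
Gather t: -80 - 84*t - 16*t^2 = -16*t^2 - 84*t - 80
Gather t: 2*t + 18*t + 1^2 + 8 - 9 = 20*t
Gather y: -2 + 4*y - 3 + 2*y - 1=6*y - 6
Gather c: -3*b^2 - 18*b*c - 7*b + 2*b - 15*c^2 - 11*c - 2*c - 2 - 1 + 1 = -3*b^2 - 5*b - 15*c^2 + c*(-18*b - 13) - 2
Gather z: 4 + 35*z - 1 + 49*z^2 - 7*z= 49*z^2 + 28*z + 3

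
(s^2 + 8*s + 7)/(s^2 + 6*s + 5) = (s + 7)/(s + 5)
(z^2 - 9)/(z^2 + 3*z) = (z - 3)/z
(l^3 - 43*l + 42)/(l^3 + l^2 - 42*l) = (l - 1)/l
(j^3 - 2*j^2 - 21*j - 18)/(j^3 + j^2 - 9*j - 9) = (j - 6)/(j - 3)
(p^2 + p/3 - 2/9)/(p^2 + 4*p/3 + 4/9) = (3*p - 1)/(3*p + 2)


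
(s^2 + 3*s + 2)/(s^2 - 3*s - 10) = (s + 1)/(s - 5)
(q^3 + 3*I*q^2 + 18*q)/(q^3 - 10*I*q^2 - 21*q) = (q + 6*I)/(q - 7*I)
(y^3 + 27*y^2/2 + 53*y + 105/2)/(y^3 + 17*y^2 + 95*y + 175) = (y + 3/2)/(y + 5)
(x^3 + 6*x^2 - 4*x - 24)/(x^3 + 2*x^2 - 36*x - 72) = (x - 2)/(x - 6)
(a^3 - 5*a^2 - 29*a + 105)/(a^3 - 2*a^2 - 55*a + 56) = (a^3 - 5*a^2 - 29*a + 105)/(a^3 - 2*a^2 - 55*a + 56)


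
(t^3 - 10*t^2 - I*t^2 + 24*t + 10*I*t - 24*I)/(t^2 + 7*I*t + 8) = (t^2 - 10*t + 24)/(t + 8*I)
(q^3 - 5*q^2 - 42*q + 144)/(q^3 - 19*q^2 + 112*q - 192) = (q + 6)/(q - 8)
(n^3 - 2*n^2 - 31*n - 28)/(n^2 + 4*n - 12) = (n^3 - 2*n^2 - 31*n - 28)/(n^2 + 4*n - 12)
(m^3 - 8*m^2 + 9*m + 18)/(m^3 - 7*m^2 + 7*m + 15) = (m - 6)/(m - 5)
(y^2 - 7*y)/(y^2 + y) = (y - 7)/(y + 1)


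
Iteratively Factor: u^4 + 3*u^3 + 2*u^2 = (u)*(u^3 + 3*u^2 + 2*u) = u^2*(u^2 + 3*u + 2) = u^2*(u + 1)*(u + 2)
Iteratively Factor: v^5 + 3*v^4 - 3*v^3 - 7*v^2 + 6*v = (v + 3)*(v^4 - 3*v^2 + 2*v) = v*(v + 3)*(v^3 - 3*v + 2) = v*(v + 2)*(v + 3)*(v^2 - 2*v + 1) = v*(v - 1)*(v + 2)*(v + 3)*(v - 1)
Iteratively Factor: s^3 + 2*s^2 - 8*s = (s + 4)*(s^2 - 2*s) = s*(s + 4)*(s - 2)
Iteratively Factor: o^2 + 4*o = (o)*(o + 4)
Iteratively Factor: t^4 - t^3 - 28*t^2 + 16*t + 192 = (t - 4)*(t^3 + 3*t^2 - 16*t - 48) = (t - 4)^2*(t^2 + 7*t + 12) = (t - 4)^2*(t + 3)*(t + 4)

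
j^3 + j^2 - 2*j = j*(j - 1)*(j + 2)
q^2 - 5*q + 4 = (q - 4)*(q - 1)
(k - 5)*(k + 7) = k^2 + 2*k - 35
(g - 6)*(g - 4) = g^2 - 10*g + 24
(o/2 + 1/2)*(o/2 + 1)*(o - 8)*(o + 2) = o^4/4 - 3*o^3/4 - 8*o^2 - 15*o - 8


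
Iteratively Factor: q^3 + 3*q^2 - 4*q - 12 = (q + 3)*(q^2 - 4) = (q - 2)*(q + 3)*(q + 2)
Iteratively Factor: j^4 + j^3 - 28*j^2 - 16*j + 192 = (j - 3)*(j^3 + 4*j^2 - 16*j - 64) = (j - 3)*(j + 4)*(j^2 - 16) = (j - 4)*(j - 3)*(j + 4)*(j + 4)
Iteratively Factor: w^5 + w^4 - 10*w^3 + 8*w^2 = (w)*(w^4 + w^3 - 10*w^2 + 8*w) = w^2*(w^3 + w^2 - 10*w + 8) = w^2*(w - 1)*(w^2 + 2*w - 8) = w^2*(w - 2)*(w - 1)*(w + 4)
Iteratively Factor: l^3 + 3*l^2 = (l)*(l^2 + 3*l) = l*(l + 3)*(l)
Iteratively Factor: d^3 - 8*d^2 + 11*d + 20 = (d - 5)*(d^2 - 3*d - 4) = (d - 5)*(d - 4)*(d + 1)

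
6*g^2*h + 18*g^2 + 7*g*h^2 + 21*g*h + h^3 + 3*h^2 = (g + h)*(6*g + h)*(h + 3)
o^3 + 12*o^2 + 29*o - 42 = (o - 1)*(o + 6)*(o + 7)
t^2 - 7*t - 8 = (t - 8)*(t + 1)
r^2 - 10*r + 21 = (r - 7)*(r - 3)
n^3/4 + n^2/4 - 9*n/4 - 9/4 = (n/4 + 1/4)*(n - 3)*(n + 3)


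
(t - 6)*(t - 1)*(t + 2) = t^3 - 5*t^2 - 8*t + 12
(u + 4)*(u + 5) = u^2 + 9*u + 20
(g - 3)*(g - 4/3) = g^2 - 13*g/3 + 4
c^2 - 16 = (c - 4)*(c + 4)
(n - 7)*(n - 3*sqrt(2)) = n^2 - 7*n - 3*sqrt(2)*n + 21*sqrt(2)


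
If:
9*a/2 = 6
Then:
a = 4/3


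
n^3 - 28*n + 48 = (n - 4)*(n - 2)*(n + 6)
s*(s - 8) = s^2 - 8*s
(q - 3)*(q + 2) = q^2 - q - 6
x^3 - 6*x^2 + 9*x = x*(x - 3)^2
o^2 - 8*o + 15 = (o - 5)*(o - 3)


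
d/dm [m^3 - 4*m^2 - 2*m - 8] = 3*m^2 - 8*m - 2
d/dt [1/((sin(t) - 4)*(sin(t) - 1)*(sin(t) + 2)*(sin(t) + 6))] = (-4*sin(t)^3 - 9*sin(t)^2 + 48*sin(t) + 28)*cos(t)/((sin(t) - 4)^2*(sin(t) - 1)^2*(sin(t) + 2)^2*(sin(t) + 6)^2)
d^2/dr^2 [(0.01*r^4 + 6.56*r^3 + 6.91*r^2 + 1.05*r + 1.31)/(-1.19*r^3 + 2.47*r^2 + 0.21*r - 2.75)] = (5.55111512312578e-17*r^8 - 58.2611340000001*r^6 - 18.592266*r^5 + 243.911748*r^4 + 282.41734*r^3 - 264.54951*r^2 - 318.807882*r - 123.638392)/(1.685159*r^9 - 10.493301*r^8 + 20.88807*r^7 + 0.317119999999997*r^6 - 52.18458*r^5 + 45.882294*r^4 + 35.547414*r^3 - 55.6743*r^2 - 4.764375*r + 20.796875)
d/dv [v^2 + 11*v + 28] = 2*v + 11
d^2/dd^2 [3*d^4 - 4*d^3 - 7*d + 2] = 12*d*(3*d - 2)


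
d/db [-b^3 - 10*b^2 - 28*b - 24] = -3*b^2 - 20*b - 28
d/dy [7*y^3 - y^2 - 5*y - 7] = 21*y^2 - 2*y - 5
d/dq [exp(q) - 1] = exp(q)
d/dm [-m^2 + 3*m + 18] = 3 - 2*m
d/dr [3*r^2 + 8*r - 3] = 6*r + 8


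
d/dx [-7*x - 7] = -7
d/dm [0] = 0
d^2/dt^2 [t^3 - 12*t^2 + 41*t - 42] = 6*t - 24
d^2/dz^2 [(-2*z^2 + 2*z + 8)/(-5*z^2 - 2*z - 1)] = 28*(-5*z^3 - 45*z^2 - 15*z + 1)/(125*z^6 + 150*z^5 + 135*z^4 + 68*z^3 + 27*z^2 + 6*z + 1)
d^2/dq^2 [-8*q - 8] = 0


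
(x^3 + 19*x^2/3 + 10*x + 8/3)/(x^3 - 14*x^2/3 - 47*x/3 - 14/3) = (x + 4)/(x - 7)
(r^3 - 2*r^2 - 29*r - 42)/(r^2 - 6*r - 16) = (r^2 - 4*r - 21)/(r - 8)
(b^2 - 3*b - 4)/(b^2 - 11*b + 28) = (b + 1)/(b - 7)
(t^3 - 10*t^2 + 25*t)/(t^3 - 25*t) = (t - 5)/(t + 5)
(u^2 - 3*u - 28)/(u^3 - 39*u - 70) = (u + 4)/(u^2 + 7*u + 10)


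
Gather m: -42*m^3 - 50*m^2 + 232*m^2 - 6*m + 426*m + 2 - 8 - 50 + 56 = -42*m^3 + 182*m^2 + 420*m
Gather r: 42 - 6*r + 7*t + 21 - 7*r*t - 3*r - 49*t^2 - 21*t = r*(-7*t - 9) - 49*t^2 - 14*t + 63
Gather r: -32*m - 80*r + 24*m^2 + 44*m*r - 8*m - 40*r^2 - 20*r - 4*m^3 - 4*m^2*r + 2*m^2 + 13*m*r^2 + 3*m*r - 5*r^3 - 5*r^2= -4*m^3 + 26*m^2 - 40*m - 5*r^3 + r^2*(13*m - 45) + r*(-4*m^2 + 47*m - 100)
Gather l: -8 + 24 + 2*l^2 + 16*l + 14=2*l^2 + 16*l + 30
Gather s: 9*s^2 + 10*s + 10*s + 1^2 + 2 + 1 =9*s^2 + 20*s + 4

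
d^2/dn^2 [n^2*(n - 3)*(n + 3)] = 12*n^2 - 18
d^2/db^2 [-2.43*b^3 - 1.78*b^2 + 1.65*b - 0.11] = -14.58*b - 3.56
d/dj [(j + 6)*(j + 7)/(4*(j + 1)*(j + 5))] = (-7*j^2 - 74*j - 187)/(4*(j^4 + 12*j^3 + 46*j^2 + 60*j + 25))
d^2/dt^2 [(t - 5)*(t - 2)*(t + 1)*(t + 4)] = 12*t^2 - 12*t - 42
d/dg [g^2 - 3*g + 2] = 2*g - 3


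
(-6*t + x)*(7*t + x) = -42*t^2 + t*x + x^2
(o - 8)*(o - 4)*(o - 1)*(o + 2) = o^4 - 11*o^3 + 18*o^2 + 56*o - 64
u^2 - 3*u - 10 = (u - 5)*(u + 2)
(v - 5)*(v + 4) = v^2 - v - 20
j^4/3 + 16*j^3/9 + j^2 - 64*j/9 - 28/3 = (j/3 + 1)*(j - 2)*(j + 2)*(j + 7/3)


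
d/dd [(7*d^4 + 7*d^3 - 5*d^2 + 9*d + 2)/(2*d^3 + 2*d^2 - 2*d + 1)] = (14*d^6 + 28*d^5 - 18*d^4 - 36*d^3 + d^2 - 18*d + 13)/(4*d^6 + 8*d^5 - 4*d^4 - 4*d^3 + 8*d^2 - 4*d + 1)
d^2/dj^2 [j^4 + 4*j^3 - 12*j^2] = 12*j^2 + 24*j - 24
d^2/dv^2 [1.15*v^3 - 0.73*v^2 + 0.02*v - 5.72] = 6.9*v - 1.46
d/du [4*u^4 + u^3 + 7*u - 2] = 16*u^3 + 3*u^2 + 7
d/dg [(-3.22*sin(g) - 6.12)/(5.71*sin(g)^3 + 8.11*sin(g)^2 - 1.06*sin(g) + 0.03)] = (36.7724*sin(g)^3 + 130.9498*sin(g)^2 + 99.2664*sin(g) - 6.5838)*cos(g)/(32.6041*sin(g)^6 + 92.6162*sin(g)^5 + 53.6669*sin(g)^4 - 16.8506*sin(g)^3 + 1.6102*sin(g)^2 - 0.0636*sin(g) + 0.0009)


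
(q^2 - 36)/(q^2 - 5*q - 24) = (36 - q^2)/(-q^2 + 5*q + 24)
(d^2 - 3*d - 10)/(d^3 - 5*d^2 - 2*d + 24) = (d - 5)/(d^2 - 7*d + 12)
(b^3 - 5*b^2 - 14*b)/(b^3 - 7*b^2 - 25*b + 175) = b*(b + 2)/(b^2 - 25)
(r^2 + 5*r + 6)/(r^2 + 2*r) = (r + 3)/r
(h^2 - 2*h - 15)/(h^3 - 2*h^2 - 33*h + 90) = (h + 3)/(h^2 + 3*h - 18)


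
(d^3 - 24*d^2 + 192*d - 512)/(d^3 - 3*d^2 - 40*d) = (d^2 - 16*d + 64)/(d*(d + 5))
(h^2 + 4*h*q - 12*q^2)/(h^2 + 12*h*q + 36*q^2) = (h - 2*q)/(h + 6*q)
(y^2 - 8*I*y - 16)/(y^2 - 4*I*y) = (y - 4*I)/y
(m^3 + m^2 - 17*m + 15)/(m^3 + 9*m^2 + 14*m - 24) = (m^2 + 2*m - 15)/(m^2 + 10*m + 24)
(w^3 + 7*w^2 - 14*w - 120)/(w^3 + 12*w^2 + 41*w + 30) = (w - 4)/(w + 1)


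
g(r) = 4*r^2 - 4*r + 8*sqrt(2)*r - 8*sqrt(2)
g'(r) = 8*r - 4 + 8*sqrt(2)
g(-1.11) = -14.50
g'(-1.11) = -1.57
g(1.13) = 2.06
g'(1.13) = 16.35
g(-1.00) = -14.63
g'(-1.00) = -0.69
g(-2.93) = 1.60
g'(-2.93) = -16.13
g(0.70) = -4.23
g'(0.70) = 12.91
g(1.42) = 7.14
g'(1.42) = 18.67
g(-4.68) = 42.07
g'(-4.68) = -30.13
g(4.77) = 114.58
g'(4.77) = 45.47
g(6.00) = 176.57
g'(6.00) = 55.31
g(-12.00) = 476.92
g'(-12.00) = -88.69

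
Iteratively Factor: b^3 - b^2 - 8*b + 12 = (b - 2)*(b^2 + b - 6) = (b - 2)^2*(b + 3)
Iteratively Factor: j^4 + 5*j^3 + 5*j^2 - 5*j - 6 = (j - 1)*(j^3 + 6*j^2 + 11*j + 6) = (j - 1)*(j + 1)*(j^2 + 5*j + 6) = (j - 1)*(j + 1)*(j + 3)*(j + 2)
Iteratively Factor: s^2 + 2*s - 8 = (s - 2)*(s + 4)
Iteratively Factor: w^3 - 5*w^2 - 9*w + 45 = (w - 5)*(w^2 - 9) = (w - 5)*(w + 3)*(w - 3)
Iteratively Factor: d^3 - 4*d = (d)*(d^2 - 4) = d*(d + 2)*(d - 2)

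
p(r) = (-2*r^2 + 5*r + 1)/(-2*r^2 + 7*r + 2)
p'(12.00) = -0.02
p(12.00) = 1.12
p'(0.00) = 0.75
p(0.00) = 0.50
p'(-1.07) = 0.04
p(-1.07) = 0.85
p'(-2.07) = -0.01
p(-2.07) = 0.85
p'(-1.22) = 0.02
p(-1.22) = 0.85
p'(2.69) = -0.91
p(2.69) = -0.00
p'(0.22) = 0.16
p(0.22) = 0.58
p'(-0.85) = 0.12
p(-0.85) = 0.87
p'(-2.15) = -0.01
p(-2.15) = 0.85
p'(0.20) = 0.19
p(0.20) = 0.58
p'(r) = (5 - 4*r)/(-2*r^2 + 7*r + 2) + (4*r - 7)*(-2*r^2 + 5*r + 1)/(-2*r^2 + 7*r + 2)^2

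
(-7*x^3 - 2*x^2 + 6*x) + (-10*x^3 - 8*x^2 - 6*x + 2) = -17*x^3 - 10*x^2 + 2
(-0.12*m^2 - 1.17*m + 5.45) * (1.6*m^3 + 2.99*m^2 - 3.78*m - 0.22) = -0.192*m^5 - 2.2308*m^4 + 5.6753*m^3 + 20.7445*m^2 - 20.3436*m - 1.199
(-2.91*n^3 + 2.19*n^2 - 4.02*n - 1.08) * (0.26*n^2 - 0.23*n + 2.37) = -0.7566*n^5 + 1.2387*n^4 - 8.4456*n^3 + 5.8341*n^2 - 9.279*n - 2.5596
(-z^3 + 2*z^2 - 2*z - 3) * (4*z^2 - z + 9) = -4*z^5 + 9*z^4 - 19*z^3 + 8*z^2 - 15*z - 27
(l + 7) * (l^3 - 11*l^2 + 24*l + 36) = l^4 - 4*l^3 - 53*l^2 + 204*l + 252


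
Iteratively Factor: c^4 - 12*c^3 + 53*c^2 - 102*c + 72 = (c - 3)*(c^3 - 9*c^2 + 26*c - 24) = (c - 3)^2*(c^2 - 6*c + 8) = (c - 3)^2*(c - 2)*(c - 4)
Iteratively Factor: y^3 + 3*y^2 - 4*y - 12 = (y + 3)*(y^2 - 4) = (y - 2)*(y + 3)*(y + 2)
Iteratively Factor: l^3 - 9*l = (l + 3)*(l^2 - 3*l) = (l - 3)*(l + 3)*(l)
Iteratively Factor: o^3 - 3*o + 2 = (o + 2)*(o^2 - 2*o + 1) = (o - 1)*(o + 2)*(o - 1)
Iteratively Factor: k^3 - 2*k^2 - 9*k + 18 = (k - 3)*(k^2 + k - 6) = (k - 3)*(k - 2)*(k + 3)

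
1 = 1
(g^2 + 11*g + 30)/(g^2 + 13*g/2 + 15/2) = 2*(g + 6)/(2*g + 3)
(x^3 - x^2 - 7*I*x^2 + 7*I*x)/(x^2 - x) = x - 7*I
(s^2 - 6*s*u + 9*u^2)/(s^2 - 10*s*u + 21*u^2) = (s - 3*u)/(s - 7*u)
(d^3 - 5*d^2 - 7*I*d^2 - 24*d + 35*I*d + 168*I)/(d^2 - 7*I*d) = d - 5 - 24/d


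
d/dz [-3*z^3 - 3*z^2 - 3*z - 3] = -9*z^2 - 6*z - 3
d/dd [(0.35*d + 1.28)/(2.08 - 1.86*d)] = (5.782368*d - 6.466304)/(1.86*d - 2.08)^3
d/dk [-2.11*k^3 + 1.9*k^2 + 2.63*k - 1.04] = -6.33*k^2 + 3.8*k + 2.63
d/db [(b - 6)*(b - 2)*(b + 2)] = 3*b^2 - 12*b - 4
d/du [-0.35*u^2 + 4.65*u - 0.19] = 4.65 - 0.7*u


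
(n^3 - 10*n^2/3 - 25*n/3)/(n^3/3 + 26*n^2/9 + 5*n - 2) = 3*n*(3*n^2 - 10*n - 25)/(3*n^3 + 26*n^2 + 45*n - 18)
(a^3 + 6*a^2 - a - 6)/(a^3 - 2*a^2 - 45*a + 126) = (a^3 + 6*a^2 - a - 6)/(a^3 - 2*a^2 - 45*a + 126)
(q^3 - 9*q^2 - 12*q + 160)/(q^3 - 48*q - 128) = (q - 5)/(q + 4)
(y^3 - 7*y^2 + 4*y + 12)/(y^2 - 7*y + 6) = (y^2 - y - 2)/(y - 1)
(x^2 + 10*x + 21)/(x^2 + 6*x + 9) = (x + 7)/(x + 3)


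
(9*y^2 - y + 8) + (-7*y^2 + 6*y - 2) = 2*y^2 + 5*y + 6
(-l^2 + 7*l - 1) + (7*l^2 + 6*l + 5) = 6*l^2 + 13*l + 4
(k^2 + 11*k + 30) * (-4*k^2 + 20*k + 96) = -4*k^4 - 24*k^3 + 196*k^2 + 1656*k + 2880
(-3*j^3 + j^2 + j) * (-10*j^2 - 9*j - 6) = 30*j^5 + 17*j^4 - j^3 - 15*j^2 - 6*j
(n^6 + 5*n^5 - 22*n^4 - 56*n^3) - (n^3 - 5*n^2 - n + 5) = n^6 + 5*n^5 - 22*n^4 - 57*n^3 + 5*n^2 + n - 5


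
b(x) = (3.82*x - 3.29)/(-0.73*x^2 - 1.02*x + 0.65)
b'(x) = (1.46*x + 1.02)*(3.82*x - 3.29)/(-0.73*x^2 - 1.02*x + 0.65)^2 + 3.82/(-0.73*x^2 - 1.02*x + 0.65) = (2.7886*x^2 - 4.8034*x - 0.8728)/(0.5329*x^4 + 1.4892*x^3 + 0.0914*x^2 - 1.326*x + 0.4225)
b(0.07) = -5.26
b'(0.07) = -3.62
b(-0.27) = -4.95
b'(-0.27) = 0.82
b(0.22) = -6.28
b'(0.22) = -11.78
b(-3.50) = 3.53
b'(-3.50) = 2.25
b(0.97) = -0.40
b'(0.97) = -2.76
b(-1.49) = -16.36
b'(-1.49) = 41.37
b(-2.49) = 9.58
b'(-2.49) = 15.89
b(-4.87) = 1.87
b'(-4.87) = 0.65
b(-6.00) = 1.34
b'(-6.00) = 0.34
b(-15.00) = 0.41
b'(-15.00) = 0.03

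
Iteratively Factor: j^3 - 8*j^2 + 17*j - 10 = (j - 2)*(j^2 - 6*j + 5) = (j - 5)*(j - 2)*(j - 1)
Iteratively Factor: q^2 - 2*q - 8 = (q + 2)*(q - 4)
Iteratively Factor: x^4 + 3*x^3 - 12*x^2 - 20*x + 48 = (x - 2)*(x^3 + 5*x^2 - 2*x - 24) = (x - 2)^2*(x^2 + 7*x + 12) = (x - 2)^2*(x + 3)*(x + 4)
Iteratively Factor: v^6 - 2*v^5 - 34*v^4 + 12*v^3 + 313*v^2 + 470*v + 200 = (v + 2)*(v^5 - 4*v^4 - 26*v^3 + 64*v^2 + 185*v + 100) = (v - 5)*(v + 2)*(v^4 + v^3 - 21*v^2 - 41*v - 20) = (v - 5)*(v + 1)*(v + 2)*(v^3 - 21*v - 20) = (v - 5)^2*(v + 1)*(v + 2)*(v^2 + 5*v + 4) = (v - 5)^2*(v + 1)*(v + 2)*(v + 4)*(v + 1)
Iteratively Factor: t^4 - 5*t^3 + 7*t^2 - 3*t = (t - 1)*(t^3 - 4*t^2 + 3*t) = t*(t - 1)*(t^2 - 4*t + 3) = t*(t - 1)^2*(t - 3)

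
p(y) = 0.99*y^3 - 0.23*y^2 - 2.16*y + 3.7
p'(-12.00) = 431.04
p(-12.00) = -1714.22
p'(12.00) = 420.00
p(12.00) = 1655.38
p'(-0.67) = -0.52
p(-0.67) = 4.75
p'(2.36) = 13.30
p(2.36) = 10.33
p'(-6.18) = 114.11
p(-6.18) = -225.40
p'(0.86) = -0.36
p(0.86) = 2.30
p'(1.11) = 0.99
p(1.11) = 2.37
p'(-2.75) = 21.57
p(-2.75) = -12.69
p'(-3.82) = 42.94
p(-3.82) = -46.59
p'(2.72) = 18.56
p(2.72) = 16.05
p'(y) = 2.97*y^2 - 0.46*y - 2.16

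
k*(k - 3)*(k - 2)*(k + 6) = k^4 + k^3 - 24*k^2 + 36*k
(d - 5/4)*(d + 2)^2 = d^3 + 11*d^2/4 - d - 5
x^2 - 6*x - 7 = (x - 7)*(x + 1)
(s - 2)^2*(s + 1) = s^3 - 3*s^2 + 4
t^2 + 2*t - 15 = (t - 3)*(t + 5)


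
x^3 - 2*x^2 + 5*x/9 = x*(x - 5/3)*(x - 1/3)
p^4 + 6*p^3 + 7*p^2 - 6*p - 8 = (p - 1)*(p + 1)*(p + 2)*(p + 4)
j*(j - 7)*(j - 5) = j^3 - 12*j^2 + 35*j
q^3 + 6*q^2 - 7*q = q*(q - 1)*(q + 7)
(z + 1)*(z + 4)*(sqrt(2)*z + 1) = sqrt(2)*z^3 + z^2 + 5*sqrt(2)*z^2 + 5*z + 4*sqrt(2)*z + 4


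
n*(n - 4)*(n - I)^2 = n^4 - 4*n^3 - 2*I*n^3 - n^2 + 8*I*n^2 + 4*n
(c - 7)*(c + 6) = c^2 - c - 42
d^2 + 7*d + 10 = (d + 2)*(d + 5)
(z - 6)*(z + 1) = z^2 - 5*z - 6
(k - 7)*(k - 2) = k^2 - 9*k + 14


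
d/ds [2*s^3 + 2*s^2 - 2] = 2*s*(3*s + 2)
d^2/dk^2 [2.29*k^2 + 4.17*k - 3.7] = 4.58000000000000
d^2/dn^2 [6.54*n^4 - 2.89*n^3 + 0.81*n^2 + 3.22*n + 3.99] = 78.48*n^2 - 17.34*n + 1.62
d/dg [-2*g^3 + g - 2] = 1 - 6*g^2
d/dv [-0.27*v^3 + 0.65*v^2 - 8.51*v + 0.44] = -0.81*v^2 + 1.3*v - 8.51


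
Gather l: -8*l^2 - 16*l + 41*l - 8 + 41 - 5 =-8*l^2 + 25*l + 28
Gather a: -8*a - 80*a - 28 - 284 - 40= -88*a - 352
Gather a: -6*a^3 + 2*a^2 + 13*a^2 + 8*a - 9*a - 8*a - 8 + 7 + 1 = -6*a^3 + 15*a^2 - 9*a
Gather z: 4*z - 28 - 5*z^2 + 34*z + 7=-5*z^2 + 38*z - 21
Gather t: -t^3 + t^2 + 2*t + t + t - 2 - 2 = -t^3 + t^2 + 4*t - 4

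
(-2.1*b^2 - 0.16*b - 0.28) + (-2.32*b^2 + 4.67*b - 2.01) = -4.42*b^2 + 4.51*b - 2.29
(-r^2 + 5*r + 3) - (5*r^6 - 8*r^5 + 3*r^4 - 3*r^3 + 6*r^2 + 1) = -5*r^6 + 8*r^5 - 3*r^4 + 3*r^3 - 7*r^2 + 5*r + 2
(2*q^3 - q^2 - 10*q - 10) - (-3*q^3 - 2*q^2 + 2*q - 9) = 5*q^3 + q^2 - 12*q - 1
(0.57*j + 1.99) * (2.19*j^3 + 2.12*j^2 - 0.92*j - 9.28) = 1.2483*j^4 + 5.5665*j^3 + 3.6944*j^2 - 7.1204*j - 18.4672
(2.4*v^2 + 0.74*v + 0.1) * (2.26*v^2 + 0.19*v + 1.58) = 5.424*v^4 + 2.1284*v^3 + 4.1586*v^2 + 1.1882*v + 0.158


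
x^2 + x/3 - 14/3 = (x - 2)*(x + 7/3)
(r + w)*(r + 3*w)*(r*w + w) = r^3*w + 4*r^2*w^2 + r^2*w + 3*r*w^3 + 4*r*w^2 + 3*w^3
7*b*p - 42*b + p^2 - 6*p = (7*b + p)*(p - 6)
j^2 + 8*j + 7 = (j + 1)*(j + 7)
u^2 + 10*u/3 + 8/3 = (u + 4/3)*(u + 2)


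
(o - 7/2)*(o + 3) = o^2 - o/2 - 21/2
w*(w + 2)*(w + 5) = w^3 + 7*w^2 + 10*w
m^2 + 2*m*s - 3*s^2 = (m - s)*(m + 3*s)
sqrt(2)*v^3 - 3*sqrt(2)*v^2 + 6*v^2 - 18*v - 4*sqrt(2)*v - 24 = (v - 4)*(v + 3*sqrt(2))*(sqrt(2)*v + sqrt(2))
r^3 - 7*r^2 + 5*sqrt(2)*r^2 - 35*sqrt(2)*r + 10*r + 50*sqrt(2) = (r - 5)*(r - 2)*(r + 5*sqrt(2))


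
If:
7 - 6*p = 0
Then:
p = 7/6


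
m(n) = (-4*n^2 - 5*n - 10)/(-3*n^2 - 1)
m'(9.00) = -0.03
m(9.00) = 1.55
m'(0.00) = 5.00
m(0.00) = 10.00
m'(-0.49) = 9.08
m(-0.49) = 4.95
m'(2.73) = -0.46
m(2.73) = 2.29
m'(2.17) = -0.78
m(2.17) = 2.62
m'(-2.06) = 0.26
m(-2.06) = 1.21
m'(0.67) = -6.64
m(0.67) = 6.45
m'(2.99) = -0.37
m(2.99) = 2.18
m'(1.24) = -2.62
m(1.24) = 3.98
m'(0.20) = -4.78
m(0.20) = 9.96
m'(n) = 6*n*(-4*n^2 - 5*n - 10)/(-3*n^2 - 1)^2 + (-8*n - 5)/(-3*n^2 - 1) = (-15*n^2 - 52*n + 5)/(9*n^4 + 6*n^2 + 1)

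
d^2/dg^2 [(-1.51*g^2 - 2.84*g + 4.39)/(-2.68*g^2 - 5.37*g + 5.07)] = (-2.66660000000002*g^3 - 66.0807600000001*g^2 - 147.54204*g - 140.2152)/(19.248832*g^6 + 115.708464*g^5 + 122.604372*g^4 - 282.938319*g^3 - 231.941853*g^2 + 414.105939*g - 130.323843)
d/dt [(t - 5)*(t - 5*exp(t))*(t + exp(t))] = (t - 5)*(t - 5*exp(t))*(exp(t) + 1) - (t - 5)*(t + exp(t))*(5*exp(t) - 1) + (t - 5*exp(t))*(t + exp(t))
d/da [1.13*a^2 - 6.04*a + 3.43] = 2.26*a - 6.04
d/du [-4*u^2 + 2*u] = 2 - 8*u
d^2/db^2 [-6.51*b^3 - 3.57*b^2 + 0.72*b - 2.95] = -39.06*b - 7.14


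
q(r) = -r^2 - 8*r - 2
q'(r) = -2*r - 8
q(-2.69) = 12.28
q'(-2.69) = -2.62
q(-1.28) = 6.60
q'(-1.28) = -5.44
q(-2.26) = 10.97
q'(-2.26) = -3.48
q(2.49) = -28.12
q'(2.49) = -12.98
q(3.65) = -44.52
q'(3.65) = -15.30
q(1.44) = -15.59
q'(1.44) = -10.88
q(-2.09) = 10.35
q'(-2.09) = -3.82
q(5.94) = -84.80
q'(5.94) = -19.88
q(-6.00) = 10.00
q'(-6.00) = 4.00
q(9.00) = -155.00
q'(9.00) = -26.00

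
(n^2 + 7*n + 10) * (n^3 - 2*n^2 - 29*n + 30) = n^5 + 5*n^4 - 33*n^3 - 193*n^2 - 80*n + 300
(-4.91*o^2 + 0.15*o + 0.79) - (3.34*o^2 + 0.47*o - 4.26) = -8.25*o^2 - 0.32*o + 5.05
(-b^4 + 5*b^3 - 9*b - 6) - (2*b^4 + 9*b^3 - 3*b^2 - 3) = -3*b^4 - 4*b^3 + 3*b^2 - 9*b - 3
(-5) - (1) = -6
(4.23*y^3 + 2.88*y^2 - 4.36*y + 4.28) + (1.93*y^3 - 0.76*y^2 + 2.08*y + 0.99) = 6.16*y^3 + 2.12*y^2 - 2.28*y + 5.27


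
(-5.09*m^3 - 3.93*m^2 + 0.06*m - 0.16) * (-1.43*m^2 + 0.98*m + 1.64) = 7.2787*m^5 + 0.6317*m^4 - 12.2848*m^3 - 6.1576*m^2 - 0.0584*m - 0.2624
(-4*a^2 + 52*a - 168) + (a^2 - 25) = -3*a^2 + 52*a - 193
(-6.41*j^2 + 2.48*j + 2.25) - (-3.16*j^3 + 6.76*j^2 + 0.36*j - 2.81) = 3.16*j^3 - 13.17*j^2 + 2.12*j + 5.06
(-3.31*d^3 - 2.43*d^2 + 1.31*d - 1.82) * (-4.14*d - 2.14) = 13.7034*d^4 + 17.1436*d^3 - 0.223199999999999*d^2 + 4.7314*d + 3.8948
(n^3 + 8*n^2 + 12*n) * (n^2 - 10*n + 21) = n^5 - 2*n^4 - 47*n^3 + 48*n^2 + 252*n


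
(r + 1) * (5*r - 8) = 5*r^2 - 3*r - 8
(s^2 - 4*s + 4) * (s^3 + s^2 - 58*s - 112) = s^5 - 3*s^4 - 58*s^3 + 124*s^2 + 216*s - 448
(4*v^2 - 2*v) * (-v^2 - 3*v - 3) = -4*v^4 - 10*v^3 - 6*v^2 + 6*v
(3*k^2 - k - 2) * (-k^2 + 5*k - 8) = -3*k^4 + 16*k^3 - 27*k^2 - 2*k + 16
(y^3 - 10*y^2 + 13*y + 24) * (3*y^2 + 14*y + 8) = 3*y^5 - 16*y^4 - 93*y^3 + 174*y^2 + 440*y + 192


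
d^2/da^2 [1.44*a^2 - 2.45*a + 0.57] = 2.88000000000000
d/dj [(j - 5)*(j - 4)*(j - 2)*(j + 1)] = 4*j^3 - 30*j^2 + 54*j - 2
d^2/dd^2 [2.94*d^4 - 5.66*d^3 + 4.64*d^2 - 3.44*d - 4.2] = 35.28*d^2 - 33.96*d + 9.28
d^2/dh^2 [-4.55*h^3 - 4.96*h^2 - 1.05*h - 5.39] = -27.3*h - 9.92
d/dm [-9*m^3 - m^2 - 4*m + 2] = -27*m^2 - 2*m - 4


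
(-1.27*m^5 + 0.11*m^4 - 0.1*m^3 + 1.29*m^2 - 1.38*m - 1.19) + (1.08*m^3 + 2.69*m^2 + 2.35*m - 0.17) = -1.27*m^5 + 0.11*m^4 + 0.98*m^3 + 3.98*m^2 + 0.97*m - 1.36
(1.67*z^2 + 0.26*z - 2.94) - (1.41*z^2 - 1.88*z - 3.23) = 0.26*z^2 + 2.14*z + 0.29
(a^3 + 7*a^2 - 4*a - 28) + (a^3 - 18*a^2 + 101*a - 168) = 2*a^3 - 11*a^2 + 97*a - 196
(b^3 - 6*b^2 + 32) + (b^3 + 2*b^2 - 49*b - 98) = 2*b^3 - 4*b^2 - 49*b - 66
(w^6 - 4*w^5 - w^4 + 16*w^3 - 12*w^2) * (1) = w^6 - 4*w^5 - w^4 + 16*w^3 - 12*w^2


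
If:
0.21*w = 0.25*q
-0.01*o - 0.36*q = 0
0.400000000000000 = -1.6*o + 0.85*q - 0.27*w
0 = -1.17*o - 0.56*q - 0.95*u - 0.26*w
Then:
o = -0.25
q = 0.01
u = 0.30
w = 0.01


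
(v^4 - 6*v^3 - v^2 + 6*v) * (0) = 0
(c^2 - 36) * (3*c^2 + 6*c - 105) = 3*c^4 + 6*c^3 - 213*c^2 - 216*c + 3780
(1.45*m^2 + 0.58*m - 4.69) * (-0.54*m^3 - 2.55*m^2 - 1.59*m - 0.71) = -0.783*m^5 - 4.0107*m^4 - 1.2519*m^3 + 10.0078*m^2 + 7.0453*m + 3.3299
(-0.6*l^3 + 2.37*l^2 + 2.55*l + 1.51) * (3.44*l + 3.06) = -2.064*l^4 + 6.3168*l^3 + 16.0242*l^2 + 12.9974*l + 4.6206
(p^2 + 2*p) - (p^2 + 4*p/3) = 2*p/3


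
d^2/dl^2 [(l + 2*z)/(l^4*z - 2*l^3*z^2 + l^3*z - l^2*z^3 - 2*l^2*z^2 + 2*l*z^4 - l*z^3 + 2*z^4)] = 2*((l + 2*z)*(-4*l^3 + 6*l^2*z - 3*l^2 + 2*l*z^2 + 4*l*z - 2*z^3 + z^2)^2 + (-4*l^3 + 6*l^2*z - 3*l^2 + 2*l*z^2 + 4*l*z - 2*z^3 + z^2 + (l + 2*z)*(-6*l^2 + 6*l*z - 3*l + z^2 + 2*z))*(l^4 - 2*l^3*z + l^3 - l^2*z^2 - 2*l^2*z + 2*l*z^3 - l*z^2 + 2*z^3))/(z*(l^4 - 2*l^3*z + l^3 - l^2*z^2 - 2*l^2*z + 2*l*z^3 - l*z^2 + 2*z^3)^3)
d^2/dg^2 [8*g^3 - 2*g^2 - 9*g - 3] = 48*g - 4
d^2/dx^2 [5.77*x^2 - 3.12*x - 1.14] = 11.5400000000000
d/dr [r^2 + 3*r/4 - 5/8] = 2*r + 3/4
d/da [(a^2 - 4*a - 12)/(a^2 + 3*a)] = (7*a^2 + 24*a + 36)/(a^2*(a^2 + 6*a + 9))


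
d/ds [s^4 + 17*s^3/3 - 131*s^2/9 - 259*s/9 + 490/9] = 4*s^3 + 17*s^2 - 262*s/9 - 259/9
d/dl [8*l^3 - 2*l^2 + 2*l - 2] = 24*l^2 - 4*l + 2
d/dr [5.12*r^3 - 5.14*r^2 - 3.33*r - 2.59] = 15.36*r^2 - 10.28*r - 3.33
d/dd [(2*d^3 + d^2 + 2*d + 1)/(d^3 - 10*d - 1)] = (-d^4 - 44*d^3 - 19*d^2 - 2*d + 8)/(d^6 - 20*d^4 - 2*d^3 + 100*d^2 + 20*d + 1)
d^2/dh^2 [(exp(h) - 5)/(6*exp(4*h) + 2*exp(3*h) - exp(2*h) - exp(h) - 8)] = (324*exp(8*h) - 2748*exp(7*h) - 1376*exp(6*h) + 228*exp(5*h) + 1145*exp(4*h) - 3633*exp(3*h) - 783*exp(2*h) + 147*exp(h) + 104)*exp(h)/(216*exp(12*h) + 216*exp(11*h) - 36*exp(10*h) - 172*exp(9*h) - 930*exp(8*h) - 546*exp(7*h) + 221*exp(6*h) + 387*exp(5*h) + 1221*exp(4*h) + 335*exp(3*h) - 216*exp(2*h) - 192*exp(h) - 512)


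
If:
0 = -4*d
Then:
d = 0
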